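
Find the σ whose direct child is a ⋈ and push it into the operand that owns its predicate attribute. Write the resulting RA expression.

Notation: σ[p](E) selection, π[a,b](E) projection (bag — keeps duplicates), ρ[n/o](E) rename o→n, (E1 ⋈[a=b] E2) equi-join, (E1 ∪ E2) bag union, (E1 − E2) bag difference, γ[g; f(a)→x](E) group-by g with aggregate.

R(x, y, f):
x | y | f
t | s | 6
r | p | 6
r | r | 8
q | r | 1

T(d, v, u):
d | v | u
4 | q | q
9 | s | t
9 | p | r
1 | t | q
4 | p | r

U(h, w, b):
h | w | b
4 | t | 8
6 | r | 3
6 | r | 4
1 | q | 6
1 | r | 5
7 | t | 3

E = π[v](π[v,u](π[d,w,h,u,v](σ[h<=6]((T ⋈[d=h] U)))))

σ filters on h, owned by the right side.
E' = π[v](π[v,u](π[d,w,h,u,v]((T ⋈[d=h] σ[h<=6](U)))))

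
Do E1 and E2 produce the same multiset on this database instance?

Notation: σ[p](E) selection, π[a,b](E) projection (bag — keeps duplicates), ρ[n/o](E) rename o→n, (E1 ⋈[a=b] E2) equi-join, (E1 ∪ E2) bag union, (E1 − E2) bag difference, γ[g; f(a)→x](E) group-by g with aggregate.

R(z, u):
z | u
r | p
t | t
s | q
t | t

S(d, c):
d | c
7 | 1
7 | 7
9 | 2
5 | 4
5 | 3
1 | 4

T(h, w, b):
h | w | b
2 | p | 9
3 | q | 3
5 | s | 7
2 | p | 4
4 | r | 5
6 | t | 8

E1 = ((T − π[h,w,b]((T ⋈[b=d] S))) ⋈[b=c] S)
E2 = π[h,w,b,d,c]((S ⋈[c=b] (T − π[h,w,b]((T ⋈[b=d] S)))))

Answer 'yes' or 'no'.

E1 stepwise |·|:
  T → 6
  T → 6
  S → 6
  (T ⋈[b=d] S) → 5
  π[h,w,b]((T ⋈[b=d] S)) → 5
  (T − π[h,w,b]((T ⋈[b=d] S))) → 3
  S → 6
  ((T − π[h,w,b]((T ⋈[b=d] S))) ⋈[b=c] S) → 3
E2 stepwise |·|:
  S → 6
  T → 6
  T → 6
  S → 6
  (T ⋈[b=d] S) → 5
  π[h,w,b]((T ⋈[b=d] S)) → 5
  (T − π[h,w,b]((T ⋈[b=d] S))) → 3
  (S ⋈[c=b] (T − π[h,w,b]((T ⋈[b=d] S)))) → 3
  π[h,w,b,d,c]((S ⋈[c=b] (T − π[h,w,b]((T ⋈[b=d] S))))) → 3

E1 and E2 produce the same multiset:
h | w | b | d | c
2 | p | 4 | 1 | 4
2 | p | 4 | 5 | 4
3 | q | 3 | 5 | 3

yes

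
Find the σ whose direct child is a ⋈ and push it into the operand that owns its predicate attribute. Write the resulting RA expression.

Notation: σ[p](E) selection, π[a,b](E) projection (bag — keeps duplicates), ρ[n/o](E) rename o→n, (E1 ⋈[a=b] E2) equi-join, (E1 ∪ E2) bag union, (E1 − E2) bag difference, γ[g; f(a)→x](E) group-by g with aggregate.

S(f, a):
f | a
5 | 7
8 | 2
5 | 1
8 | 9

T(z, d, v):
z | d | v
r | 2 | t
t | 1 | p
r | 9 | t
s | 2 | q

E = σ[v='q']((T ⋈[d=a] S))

σ filters on v, owned by the left side.
E' = (σ[v='q'](T) ⋈[d=a] S)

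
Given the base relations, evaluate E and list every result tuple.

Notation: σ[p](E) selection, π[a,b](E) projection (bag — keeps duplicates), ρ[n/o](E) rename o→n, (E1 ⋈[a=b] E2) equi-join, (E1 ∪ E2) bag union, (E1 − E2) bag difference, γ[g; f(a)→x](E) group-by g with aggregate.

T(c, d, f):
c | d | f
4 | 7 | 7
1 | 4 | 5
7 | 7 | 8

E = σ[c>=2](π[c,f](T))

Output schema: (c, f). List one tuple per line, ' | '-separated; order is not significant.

Stepwise |·|:
  T → 3
  π[c,f](T) → 3
  σ[c>=2](π[c,f](T)) → 2

== RESULT ==
c | f
4 | 7
7 | 8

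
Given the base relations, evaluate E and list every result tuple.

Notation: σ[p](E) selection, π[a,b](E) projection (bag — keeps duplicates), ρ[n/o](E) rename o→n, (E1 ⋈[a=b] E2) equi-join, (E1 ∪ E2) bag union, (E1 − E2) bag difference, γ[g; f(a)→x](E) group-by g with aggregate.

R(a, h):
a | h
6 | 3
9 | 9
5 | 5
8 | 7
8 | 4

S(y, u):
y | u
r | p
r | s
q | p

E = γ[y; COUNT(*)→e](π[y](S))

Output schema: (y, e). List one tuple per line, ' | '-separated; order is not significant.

Stepwise |·|:
  S → 3
  π[y](S) → 3
  γ[y; COUNT(*)→e](π[y](S)) → 2

== RESULT ==
y | e
q | 1
r | 2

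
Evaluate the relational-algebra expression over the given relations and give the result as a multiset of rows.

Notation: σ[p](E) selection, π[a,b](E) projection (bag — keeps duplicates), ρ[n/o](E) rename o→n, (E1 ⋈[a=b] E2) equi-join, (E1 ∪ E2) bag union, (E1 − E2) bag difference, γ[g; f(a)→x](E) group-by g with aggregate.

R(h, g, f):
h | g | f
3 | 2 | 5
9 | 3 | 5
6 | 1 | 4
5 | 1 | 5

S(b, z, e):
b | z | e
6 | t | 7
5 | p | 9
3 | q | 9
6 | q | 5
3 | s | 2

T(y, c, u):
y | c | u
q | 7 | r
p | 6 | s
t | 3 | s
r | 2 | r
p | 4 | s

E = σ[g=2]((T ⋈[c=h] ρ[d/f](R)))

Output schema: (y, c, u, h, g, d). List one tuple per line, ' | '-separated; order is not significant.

Stepwise |·|:
  T → 5
  R → 4
  ρ[d/f](R) → 4
  (T ⋈[c=h] ρ[d/f](R)) → 2
  σ[g=2]((T ⋈[c=h] ρ[d/f](R))) → 1

== RESULT ==
y | c | u | h | g | d
t | 3 | s | 3 | 2 | 5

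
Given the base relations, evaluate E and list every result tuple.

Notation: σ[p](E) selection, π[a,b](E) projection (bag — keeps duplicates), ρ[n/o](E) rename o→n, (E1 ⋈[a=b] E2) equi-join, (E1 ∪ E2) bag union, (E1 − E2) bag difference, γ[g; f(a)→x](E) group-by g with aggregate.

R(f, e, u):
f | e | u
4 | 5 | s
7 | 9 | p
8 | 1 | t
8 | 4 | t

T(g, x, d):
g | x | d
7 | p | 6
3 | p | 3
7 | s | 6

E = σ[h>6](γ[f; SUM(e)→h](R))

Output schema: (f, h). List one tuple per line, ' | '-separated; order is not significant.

Row counts bottom-up:
  R → 4
  γ[f; SUM(e)→h](R) → 3
  σ[h>6](γ[f; SUM(e)→h](R)) → 1

== RESULT ==
f | h
7 | 9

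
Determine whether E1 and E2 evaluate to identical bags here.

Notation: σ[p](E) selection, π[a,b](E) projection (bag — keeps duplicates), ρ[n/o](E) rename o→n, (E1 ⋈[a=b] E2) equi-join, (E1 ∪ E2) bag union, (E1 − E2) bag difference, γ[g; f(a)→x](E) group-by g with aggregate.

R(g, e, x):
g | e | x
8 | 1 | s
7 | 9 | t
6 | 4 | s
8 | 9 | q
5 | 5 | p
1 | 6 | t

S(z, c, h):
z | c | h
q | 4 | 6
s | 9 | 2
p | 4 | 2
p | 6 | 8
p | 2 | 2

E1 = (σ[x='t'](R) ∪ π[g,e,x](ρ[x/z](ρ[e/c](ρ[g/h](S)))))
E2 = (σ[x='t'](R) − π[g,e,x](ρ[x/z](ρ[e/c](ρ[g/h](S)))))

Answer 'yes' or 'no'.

E1 subexpression sizes:
  R → 6
  σ[x='t'](R) → 2
  S → 5
  ρ[g/h](S) → 5
  ρ[e/c](ρ[g/h](S)) → 5
  ρ[x/z](ρ[e/c](ρ[g/h](S))) → 5
  π[g,e,x](ρ[x/z](ρ[e/c](ρ[g/h](S)))) → 5
  (σ[x='t'](R) ∪ π[g,e,x](ρ[x/z](ρ[e/c](ρ[g/h](S))))) → 7
E2 subexpression sizes:
  R → 6
  σ[x='t'](R) → 2
  S → 5
  ρ[g/h](S) → 5
  ρ[e/c](ρ[g/h](S)) → 5
  ρ[x/z](ρ[e/c](ρ[g/h](S))) → 5
  π[g,e,x](ρ[x/z](ρ[e/c](ρ[g/h](S)))) → 5
  (σ[x='t'](R) − π[g,e,x](ρ[x/z](ρ[e/c](ρ[g/h](S))))) → 2

E1 result:
g | e | x
1 | 6 | t
2 | 2 | p
2 | 4 | p
2 | 9 | s
6 | 4 | q
7 | 9 | t
8 | 6 | p
E2 result:
g | e | x
1 | 6 | t
7 | 9 | t
Witness: (2, 9, 's') appears 1× in E1 but 0× in E2.

no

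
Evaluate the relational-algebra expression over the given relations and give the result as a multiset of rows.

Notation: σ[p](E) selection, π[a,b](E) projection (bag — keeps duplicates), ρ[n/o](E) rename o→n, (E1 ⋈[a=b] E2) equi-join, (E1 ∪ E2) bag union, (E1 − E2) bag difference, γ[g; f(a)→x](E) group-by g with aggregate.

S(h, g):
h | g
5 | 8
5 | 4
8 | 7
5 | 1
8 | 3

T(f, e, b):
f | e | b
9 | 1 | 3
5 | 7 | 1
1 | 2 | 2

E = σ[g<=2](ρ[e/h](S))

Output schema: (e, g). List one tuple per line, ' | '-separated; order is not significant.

Row counts bottom-up:
  S → 5
  ρ[e/h](S) → 5
  σ[g<=2](ρ[e/h](S)) → 1

== RESULT ==
e | g
5 | 1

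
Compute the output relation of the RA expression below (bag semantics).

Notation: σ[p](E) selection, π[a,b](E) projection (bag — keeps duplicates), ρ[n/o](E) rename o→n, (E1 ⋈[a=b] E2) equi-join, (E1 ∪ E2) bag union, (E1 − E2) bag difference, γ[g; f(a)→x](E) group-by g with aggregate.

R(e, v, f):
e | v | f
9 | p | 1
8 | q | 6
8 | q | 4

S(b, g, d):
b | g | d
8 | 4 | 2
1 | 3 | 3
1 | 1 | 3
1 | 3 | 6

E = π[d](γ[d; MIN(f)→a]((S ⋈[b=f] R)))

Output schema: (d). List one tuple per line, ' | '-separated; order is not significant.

Subexpression sizes:
  S → 4
  R → 3
  (S ⋈[b=f] R) → 3
  γ[d; MIN(f)→a]((S ⋈[b=f] R)) → 2
  π[d](γ[d; MIN(f)→a]((S ⋈[b=f] R))) → 2

== RESULT ==
d
3
6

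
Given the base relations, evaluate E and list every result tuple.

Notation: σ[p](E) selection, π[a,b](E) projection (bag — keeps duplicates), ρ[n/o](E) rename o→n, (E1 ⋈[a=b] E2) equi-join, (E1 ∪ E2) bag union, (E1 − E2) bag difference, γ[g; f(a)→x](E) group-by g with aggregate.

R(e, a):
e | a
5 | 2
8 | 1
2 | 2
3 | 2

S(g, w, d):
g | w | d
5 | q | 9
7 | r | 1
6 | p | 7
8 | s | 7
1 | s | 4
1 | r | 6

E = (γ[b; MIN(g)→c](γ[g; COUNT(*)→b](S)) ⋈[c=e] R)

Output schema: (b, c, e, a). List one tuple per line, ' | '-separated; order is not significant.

Row counts bottom-up:
  S → 6
  γ[g; COUNT(*)→b](S) → 5
  γ[b; MIN(g)→c](γ[g; COUNT(*)→b](S)) → 2
  R → 4
  (γ[b; MIN(g)→c](γ[g; COUNT(*)→b](S)) ⋈[c=e] R) → 1

== RESULT ==
b | c | e | a
1 | 5 | 5 | 2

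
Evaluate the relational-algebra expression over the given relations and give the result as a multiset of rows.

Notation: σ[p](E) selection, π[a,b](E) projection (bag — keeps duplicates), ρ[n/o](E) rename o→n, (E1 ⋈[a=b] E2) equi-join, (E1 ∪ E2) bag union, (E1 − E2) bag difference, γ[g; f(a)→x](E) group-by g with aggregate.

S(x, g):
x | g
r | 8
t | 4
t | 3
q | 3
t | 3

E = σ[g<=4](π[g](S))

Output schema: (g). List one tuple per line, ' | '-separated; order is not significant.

Row counts bottom-up:
  S → 5
  π[g](S) → 5
  σ[g<=4](π[g](S)) → 4

== RESULT ==
g
3
3
3
4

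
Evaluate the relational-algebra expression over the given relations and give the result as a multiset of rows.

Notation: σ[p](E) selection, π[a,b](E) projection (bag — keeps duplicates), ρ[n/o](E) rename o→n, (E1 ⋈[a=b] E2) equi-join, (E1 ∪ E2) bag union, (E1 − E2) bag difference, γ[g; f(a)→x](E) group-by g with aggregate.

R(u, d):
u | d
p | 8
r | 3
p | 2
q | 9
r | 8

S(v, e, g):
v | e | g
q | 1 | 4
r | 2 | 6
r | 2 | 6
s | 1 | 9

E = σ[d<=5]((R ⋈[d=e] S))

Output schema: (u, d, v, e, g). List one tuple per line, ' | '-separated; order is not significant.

Subexpression sizes:
  R → 5
  S → 4
  (R ⋈[d=e] S) → 2
  σ[d<=5]((R ⋈[d=e] S)) → 2

== RESULT ==
u | d | v | e | g
p | 2 | r | 2 | 6
p | 2 | r | 2 | 6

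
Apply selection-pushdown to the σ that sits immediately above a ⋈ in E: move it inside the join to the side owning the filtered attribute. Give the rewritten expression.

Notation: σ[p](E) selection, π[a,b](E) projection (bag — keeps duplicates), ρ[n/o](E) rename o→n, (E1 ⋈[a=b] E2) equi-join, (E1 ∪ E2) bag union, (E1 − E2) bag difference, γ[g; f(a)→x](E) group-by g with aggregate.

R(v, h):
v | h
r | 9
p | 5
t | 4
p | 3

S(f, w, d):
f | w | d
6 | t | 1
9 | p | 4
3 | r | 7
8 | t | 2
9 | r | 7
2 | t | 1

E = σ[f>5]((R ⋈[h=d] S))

σ filters on f, owned by the right side.
E' = (R ⋈[h=d] σ[f>5](S))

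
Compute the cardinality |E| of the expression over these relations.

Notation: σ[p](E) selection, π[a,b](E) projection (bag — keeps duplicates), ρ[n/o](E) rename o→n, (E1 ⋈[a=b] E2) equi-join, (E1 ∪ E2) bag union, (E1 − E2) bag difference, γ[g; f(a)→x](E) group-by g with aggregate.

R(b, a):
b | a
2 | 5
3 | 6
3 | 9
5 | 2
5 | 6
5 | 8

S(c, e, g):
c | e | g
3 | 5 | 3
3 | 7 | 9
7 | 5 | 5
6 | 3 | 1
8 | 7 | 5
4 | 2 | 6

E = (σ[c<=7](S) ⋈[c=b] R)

Per-node cardinality:
  S → 6
  σ[c<=7](S) → 5
  R → 6
  (σ[c<=7](S) ⋈[c=b] R) → 4

|E| = 4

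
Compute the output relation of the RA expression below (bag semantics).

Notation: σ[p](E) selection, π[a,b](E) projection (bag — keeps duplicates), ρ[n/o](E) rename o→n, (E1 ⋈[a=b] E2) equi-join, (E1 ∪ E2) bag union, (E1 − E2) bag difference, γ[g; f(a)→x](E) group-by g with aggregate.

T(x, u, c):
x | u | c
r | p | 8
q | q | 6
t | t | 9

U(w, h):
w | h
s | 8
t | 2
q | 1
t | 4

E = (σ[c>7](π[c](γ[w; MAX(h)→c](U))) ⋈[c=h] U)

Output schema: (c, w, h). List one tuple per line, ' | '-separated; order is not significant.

Per-node cardinality:
  U → 4
  γ[w; MAX(h)→c](U) → 3
  π[c](γ[w; MAX(h)→c](U)) → 3
  σ[c>7](π[c](γ[w; MAX(h)→c](U))) → 1
  U → 4
  (σ[c>7](π[c](γ[w; MAX(h)→c](U))) ⋈[c=h] U) → 1

== RESULT ==
c | w | h
8 | s | 8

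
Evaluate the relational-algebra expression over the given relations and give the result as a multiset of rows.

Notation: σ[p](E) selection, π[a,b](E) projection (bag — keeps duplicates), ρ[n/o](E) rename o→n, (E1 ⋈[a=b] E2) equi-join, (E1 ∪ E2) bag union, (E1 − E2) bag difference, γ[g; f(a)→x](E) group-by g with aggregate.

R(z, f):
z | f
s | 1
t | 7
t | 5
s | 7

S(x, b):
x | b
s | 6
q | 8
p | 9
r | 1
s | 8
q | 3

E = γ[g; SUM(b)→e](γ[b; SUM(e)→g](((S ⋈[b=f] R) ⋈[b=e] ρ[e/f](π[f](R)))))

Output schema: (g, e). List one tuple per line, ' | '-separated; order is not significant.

Subexpression sizes:
  S → 6
  R → 4
  (S ⋈[b=f] R) → 1
  R → 4
  π[f](R) → 4
  ρ[e/f](π[f](R)) → 4
  ((S ⋈[b=f] R) ⋈[b=e] ρ[e/f](π[f](R))) → 1
  γ[b; SUM(e)→g](((S ⋈[b=f] R) ⋈[b=e] ρ[e/f](π[f](R)))) → 1
  γ[g; SUM(b)→e](γ[b; SUM(e)→g](((S ⋈[b=f] R) ⋈[b=e] ρ[e/f](π[f](R))))) → 1

== RESULT ==
g | e
1 | 1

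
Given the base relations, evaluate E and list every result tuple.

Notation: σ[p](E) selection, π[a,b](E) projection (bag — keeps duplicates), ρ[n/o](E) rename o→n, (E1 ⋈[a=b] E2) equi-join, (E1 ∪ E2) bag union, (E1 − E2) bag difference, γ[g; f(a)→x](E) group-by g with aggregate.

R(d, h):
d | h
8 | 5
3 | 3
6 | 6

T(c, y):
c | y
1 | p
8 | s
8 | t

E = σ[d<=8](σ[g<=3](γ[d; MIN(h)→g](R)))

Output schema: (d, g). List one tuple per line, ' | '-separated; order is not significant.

Row counts bottom-up:
  R → 3
  γ[d; MIN(h)→g](R) → 3
  σ[g<=3](γ[d; MIN(h)→g](R)) → 1
  σ[d<=8](σ[g<=3](γ[d; MIN(h)→g](R))) → 1

== RESULT ==
d | g
3 | 3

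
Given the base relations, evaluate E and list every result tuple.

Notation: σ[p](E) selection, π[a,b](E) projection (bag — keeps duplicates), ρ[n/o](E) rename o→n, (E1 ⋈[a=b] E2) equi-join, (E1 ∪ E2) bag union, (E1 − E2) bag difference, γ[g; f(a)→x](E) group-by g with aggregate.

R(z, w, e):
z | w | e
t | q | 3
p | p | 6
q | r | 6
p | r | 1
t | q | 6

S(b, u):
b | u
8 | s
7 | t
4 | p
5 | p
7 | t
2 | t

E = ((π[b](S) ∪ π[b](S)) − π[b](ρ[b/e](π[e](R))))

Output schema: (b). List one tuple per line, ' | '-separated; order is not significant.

Subexpression sizes:
  S → 6
  π[b](S) → 6
  S → 6
  π[b](S) → 6
  (π[b](S) ∪ π[b](S)) → 12
  R → 5
  π[e](R) → 5
  ρ[b/e](π[e](R)) → 5
  π[b](ρ[b/e](π[e](R))) → 5
  ((π[b](S) ∪ π[b](S)) − π[b](ρ[b/e](π[e](R)))) → 12

== RESULT ==
b
2
2
4
4
5
5
7
7
7
7
8
8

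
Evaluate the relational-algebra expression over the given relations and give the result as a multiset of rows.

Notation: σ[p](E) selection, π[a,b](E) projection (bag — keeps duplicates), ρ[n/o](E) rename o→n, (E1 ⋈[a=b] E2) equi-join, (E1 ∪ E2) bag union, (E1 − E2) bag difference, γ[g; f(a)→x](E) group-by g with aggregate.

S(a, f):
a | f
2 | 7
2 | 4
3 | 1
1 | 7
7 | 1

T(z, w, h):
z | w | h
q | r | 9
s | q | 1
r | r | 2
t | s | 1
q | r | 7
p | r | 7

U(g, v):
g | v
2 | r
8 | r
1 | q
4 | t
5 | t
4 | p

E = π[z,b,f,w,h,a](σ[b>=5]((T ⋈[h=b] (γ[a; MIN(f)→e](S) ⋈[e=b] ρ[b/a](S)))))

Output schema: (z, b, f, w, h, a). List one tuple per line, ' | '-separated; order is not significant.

Per-node cardinality:
  T → 6
  S → 5
  γ[a; MIN(f)→e](S) → 4
  S → 5
  ρ[b/a](S) → 5
  (γ[a; MIN(f)→e](S) ⋈[e=b] ρ[b/a](S)) → 3
  (T ⋈[h=b] (γ[a; MIN(f)→e](S) ⋈[e=b] ρ[b/a](S))) → 6
  σ[b>=5]((T ⋈[h=b] (γ[a; MIN(f)→e](S) ⋈[e=b] ρ[b/a](S)))) → 2
  π[z,b,f,w,h,a](σ[b>=5]((T ⋈[h=b] (γ[a; MIN(f)→e](S) ⋈[e=b] ρ[b/a](S))))) → 2

== RESULT ==
z | b | f | w | h | a
p | 7 | 1 | r | 7 | 1
q | 7 | 1 | r | 7 | 1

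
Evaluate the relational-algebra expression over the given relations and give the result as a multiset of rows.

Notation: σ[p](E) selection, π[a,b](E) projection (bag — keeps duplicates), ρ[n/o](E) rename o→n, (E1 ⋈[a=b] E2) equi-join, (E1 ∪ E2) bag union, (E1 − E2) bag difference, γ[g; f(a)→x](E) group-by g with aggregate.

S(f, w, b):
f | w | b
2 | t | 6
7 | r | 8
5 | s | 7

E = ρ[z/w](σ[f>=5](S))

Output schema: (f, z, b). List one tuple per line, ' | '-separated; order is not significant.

Row counts bottom-up:
  S → 3
  σ[f>=5](S) → 2
  ρ[z/w](σ[f>=5](S)) → 2

== RESULT ==
f | z | b
5 | s | 7
7 | r | 8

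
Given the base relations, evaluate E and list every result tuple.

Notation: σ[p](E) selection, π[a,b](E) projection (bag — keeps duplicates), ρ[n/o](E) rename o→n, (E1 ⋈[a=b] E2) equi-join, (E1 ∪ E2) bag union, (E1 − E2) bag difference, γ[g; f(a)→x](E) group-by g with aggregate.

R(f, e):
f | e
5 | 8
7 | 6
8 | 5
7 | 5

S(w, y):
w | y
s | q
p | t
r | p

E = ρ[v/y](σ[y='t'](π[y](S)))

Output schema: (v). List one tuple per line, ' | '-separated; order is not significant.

Per-node cardinality:
  S → 3
  π[y](S) → 3
  σ[y='t'](π[y](S)) → 1
  ρ[v/y](σ[y='t'](π[y](S))) → 1

== RESULT ==
v
t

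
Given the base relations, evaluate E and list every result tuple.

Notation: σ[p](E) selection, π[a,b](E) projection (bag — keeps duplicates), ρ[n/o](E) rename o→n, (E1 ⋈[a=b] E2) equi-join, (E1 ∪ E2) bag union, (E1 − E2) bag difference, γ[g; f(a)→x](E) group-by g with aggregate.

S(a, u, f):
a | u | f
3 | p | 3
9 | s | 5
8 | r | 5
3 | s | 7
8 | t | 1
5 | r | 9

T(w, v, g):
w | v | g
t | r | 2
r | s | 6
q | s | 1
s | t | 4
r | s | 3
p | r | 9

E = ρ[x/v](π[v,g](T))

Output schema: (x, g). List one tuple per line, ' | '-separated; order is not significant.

Subexpression sizes:
  T → 6
  π[v,g](T) → 6
  ρ[x/v](π[v,g](T)) → 6

== RESULT ==
x | g
r | 2
r | 9
s | 1
s | 3
s | 6
t | 4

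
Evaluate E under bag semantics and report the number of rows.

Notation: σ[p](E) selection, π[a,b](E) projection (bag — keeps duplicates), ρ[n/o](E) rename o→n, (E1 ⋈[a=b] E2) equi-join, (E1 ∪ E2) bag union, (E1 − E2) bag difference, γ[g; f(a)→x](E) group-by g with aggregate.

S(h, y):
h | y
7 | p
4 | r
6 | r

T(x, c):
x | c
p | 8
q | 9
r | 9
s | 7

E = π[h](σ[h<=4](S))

Stepwise |·|:
  S → 3
  σ[h<=4](S) → 1
  π[h](σ[h<=4](S)) → 1

|E| = 1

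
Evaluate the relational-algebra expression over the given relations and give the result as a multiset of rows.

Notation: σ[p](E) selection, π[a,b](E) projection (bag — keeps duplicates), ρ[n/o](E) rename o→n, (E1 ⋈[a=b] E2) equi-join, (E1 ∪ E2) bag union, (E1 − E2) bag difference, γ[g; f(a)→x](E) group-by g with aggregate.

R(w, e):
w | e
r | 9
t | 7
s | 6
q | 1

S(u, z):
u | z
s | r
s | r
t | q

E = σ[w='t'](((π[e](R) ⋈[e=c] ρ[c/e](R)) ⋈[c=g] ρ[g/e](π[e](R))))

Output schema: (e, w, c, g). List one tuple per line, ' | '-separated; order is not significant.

Stepwise |·|:
  R → 4
  π[e](R) → 4
  R → 4
  ρ[c/e](R) → 4
  (π[e](R) ⋈[e=c] ρ[c/e](R)) → 4
  R → 4
  π[e](R) → 4
  ρ[g/e](π[e](R)) → 4
  ((π[e](R) ⋈[e=c] ρ[c/e](R)) ⋈[c=g] ρ[g/e](π[e](R))) → 4
  σ[w='t'](((π[e](R) ⋈[e=c] ρ[c/e](R)) ⋈[c=g] ρ[g/e](π[e](R)))) → 1

== RESULT ==
e | w | c | g
7 | t | 7 | 7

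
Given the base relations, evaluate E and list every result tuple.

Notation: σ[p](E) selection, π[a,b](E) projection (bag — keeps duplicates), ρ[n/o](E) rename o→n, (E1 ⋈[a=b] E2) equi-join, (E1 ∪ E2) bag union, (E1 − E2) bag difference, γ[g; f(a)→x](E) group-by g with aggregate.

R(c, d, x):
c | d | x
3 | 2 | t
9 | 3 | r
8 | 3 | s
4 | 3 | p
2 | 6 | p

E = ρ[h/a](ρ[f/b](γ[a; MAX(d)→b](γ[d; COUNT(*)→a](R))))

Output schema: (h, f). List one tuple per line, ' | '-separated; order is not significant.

Per-node cardinality:
  R → 5
  γ[d; COUNT(*)→a](R) → 3
  γ[a; MAX(d)→b](γ[d; COUNT(*)→a](R)) → 2
  ρ[f/b](γ[a; MAX(d)→b](γ[d; COUNT(*)→a](R))) → 2
  ρ[h/a](ρ[f/b](γ[a; MAX(d)→b](γ[d; COUNT(*)→a](R)))) → 2

== RESULT ==
h | f
1 | 6
3 | 3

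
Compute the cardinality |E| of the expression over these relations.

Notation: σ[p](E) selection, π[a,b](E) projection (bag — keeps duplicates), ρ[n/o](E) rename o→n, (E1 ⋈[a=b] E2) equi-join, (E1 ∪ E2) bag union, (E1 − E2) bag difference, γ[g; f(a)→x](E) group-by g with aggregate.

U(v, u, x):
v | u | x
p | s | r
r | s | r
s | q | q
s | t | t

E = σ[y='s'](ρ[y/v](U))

Per-node cardinality:
  U → 4
  ρ[y/v](U) → 4
  σ[y='s'](ρ[y/v](U)) → 2

|E| = 2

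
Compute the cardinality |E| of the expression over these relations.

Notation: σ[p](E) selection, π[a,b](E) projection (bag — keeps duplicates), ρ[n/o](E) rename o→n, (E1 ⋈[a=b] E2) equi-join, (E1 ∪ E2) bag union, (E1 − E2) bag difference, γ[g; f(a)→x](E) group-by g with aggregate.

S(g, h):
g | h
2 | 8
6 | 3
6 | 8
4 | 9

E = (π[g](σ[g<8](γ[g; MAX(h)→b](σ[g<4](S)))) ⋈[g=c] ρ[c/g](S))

Subexpression sizes:
  S → 4
  σ[g<4](S) → 1
  γ[g; MAX(h)→b](σ[g<4](S)) → 1
  σ[g<8](γ[g; MAX(h)→b](σ[g<4](S))) → 1
  π[g](σ[g<8](γ[g; MAX(h)→b](σ[g<4](S)))) → 1
  S → 4
  ρ[c/g](S) → 4
  (π[g](σ[g<8](γ[g; MAX(h)→b](σ[g<4](S)))) ⋈[g=c] ρ[c/g](S)) → 1

|E| = 1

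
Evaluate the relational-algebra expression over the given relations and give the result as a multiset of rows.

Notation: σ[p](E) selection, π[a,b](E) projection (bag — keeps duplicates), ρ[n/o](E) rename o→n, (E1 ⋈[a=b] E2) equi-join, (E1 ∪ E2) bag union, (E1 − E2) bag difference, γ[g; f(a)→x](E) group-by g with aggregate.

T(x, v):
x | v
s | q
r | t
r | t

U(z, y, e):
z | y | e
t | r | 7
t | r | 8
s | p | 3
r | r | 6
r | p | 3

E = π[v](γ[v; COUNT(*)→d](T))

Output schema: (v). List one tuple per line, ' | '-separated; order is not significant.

Subexpression sizes:
  T → 3
  γ[v; COUNT(*)→d](T) → 2
  π[v](γ[v; COUNT(*)→d](T)) → 2

== RESULT ==
v
q
t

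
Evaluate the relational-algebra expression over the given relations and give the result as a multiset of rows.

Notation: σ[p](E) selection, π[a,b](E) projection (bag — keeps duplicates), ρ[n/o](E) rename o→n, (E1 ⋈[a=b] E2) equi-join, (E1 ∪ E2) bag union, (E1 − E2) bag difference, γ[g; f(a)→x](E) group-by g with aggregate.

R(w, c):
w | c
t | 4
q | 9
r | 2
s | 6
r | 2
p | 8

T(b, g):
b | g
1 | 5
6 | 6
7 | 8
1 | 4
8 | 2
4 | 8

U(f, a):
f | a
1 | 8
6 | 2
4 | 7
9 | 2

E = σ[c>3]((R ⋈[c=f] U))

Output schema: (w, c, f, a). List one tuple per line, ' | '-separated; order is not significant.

Row counts bottom-up:
  R → 6
  U → 4
  (R ⋈[c=f] U) → 3
  σ[c>3]((R ⋈[c=f] U)) → 3

== RESULT ==
w | c | f | a
q | 9 | 9 | 2
s | 6 | 6 | 2
t | 4 | 4 | 7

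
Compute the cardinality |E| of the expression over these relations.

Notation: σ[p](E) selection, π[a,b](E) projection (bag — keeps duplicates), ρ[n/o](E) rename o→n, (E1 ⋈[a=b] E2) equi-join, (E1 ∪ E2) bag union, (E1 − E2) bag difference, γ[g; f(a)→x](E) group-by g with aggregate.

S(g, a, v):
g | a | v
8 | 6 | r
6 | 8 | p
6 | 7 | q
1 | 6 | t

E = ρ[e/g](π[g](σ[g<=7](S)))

Subexpression sizes:
  S → 4
  σ[g<=7](S) → 3
  π[g](σ[g<=7](S)) → 3
  ρ[e/g](π[g](σ[g<=7](S))) → 3

|E| = 3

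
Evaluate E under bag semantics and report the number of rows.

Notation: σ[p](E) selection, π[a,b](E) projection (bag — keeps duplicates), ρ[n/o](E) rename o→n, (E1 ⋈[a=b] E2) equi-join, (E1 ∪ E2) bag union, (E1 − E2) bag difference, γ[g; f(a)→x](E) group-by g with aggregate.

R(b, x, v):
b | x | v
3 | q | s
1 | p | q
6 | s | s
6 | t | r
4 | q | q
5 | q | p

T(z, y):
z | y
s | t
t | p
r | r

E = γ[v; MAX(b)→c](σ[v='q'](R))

Subexpression sizes:
  R → 6
  σ[v='q'](R) → 2
  γ[v; MAX(b)→c](σ[v='q'](R)) → 1

|E| = 1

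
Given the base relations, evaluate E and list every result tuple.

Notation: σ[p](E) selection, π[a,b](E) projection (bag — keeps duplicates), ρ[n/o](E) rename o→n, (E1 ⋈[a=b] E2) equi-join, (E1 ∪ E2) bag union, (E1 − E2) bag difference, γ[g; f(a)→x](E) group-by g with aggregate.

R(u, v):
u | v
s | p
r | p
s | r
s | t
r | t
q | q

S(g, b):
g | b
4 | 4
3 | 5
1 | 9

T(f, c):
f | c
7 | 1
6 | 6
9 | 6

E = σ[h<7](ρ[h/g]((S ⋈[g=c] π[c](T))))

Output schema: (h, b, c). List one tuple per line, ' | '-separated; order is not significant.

Subexpression sizes:
  S → 3
  T → 3
  π[c](T) → 3
  (S ⋈[g=c] π[c](T)) → 1
  ρ[h/g]((S ⋈[g=c] π[c](T))) → 1
  σ[h<7](ρ[h/g]((S ⋈[g=c] π[c](T)))) → 1

== RESULT ==
h | b | c
1 | 9 | 1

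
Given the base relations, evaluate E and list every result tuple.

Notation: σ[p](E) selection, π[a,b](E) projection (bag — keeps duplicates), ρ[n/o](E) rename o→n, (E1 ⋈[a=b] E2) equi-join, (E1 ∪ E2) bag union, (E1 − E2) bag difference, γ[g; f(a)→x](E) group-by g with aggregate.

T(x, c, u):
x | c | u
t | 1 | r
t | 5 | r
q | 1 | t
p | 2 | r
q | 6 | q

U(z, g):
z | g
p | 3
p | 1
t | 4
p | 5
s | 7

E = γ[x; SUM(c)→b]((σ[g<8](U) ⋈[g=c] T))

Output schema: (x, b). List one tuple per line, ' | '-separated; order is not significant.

Stepwise |·|:
  U → 5
  σ[g<8](U) → 5
  T → 5
  (σ[g<8](U) ⋈[g=c] T) → 3
  γ[x; SUM(c)→b]((σ[g<8](U) ⋈[g=c] T)) → 2

== RESULT ==
x | b
q | 1
t | 6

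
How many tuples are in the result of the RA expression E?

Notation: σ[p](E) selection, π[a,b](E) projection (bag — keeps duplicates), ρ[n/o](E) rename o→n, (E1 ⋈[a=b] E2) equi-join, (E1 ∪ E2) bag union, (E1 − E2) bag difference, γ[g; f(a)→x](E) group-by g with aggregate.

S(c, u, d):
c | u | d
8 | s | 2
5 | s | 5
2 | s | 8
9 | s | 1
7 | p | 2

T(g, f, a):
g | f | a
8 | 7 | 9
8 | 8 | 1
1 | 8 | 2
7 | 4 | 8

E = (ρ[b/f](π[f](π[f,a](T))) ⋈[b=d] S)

Per-node cardinality:
  T → 4
  π[f,a](T) → 4
  π[f](π[f,a](T)) → 4
  ρ[b/f](π[f](π[f,a](T))) → 4
  S → 5
  (ρ[b/f](π[f](π[f,a](T))) ⋈[b=d] S) → 2

|E| = 2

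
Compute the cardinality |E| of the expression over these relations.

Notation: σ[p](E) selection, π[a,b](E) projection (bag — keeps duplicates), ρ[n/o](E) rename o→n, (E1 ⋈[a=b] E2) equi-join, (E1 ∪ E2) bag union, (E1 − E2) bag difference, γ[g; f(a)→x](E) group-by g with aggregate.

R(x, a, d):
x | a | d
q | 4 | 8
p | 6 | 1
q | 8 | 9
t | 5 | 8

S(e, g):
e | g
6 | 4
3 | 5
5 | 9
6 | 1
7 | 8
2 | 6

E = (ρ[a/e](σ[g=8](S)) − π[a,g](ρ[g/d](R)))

Stepwise |·|:
  S → 6
  σ[g=8](S) → 1
  ρ[a/e](σ[g=8](S)) → 1
  R → 4
  ρ[g/d](R) → 4
  π[a,g](ρ[g/d](R)) → 4
  (ρ[a/e](σ[g=8](S)) − π[a,g](ρ[g/d](R))) → 1

|E| = 1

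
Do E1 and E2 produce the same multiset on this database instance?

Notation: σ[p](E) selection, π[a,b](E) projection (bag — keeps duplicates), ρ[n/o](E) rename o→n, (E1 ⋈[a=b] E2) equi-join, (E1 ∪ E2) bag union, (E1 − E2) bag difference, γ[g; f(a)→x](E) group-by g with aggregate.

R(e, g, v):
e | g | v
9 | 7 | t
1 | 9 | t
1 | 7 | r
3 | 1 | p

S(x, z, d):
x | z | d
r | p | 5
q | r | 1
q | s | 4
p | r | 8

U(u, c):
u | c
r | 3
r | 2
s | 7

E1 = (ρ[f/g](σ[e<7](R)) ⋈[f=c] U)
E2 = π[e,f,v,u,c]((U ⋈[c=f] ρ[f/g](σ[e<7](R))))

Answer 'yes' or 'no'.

E1 row counts bottom-up:
  R → 4
  σ[e<7](R) → 3
  ρ[f/g](σ[e<7](R)) → 3
  U → 3
  (ρ[f/g](σ[e<7](R)) ⋈[f=c] U) → 1
E2 row counts bottom-up:
  U → 3
  R → 4
  σ[e<7](R) → 3
  ρ[f/g](σ[e<7](R)) → 3
  (U ⋈[c=f] ρ[f/g](σ[e<7](R))) → 1
  π[e,f,v,u,c]((U ⋈[c=f] ρ[f/g](σ[e<7](R)))) → 1

E1 and E2 produce the same multiset:
e | f | v | u | c
1 | 7 | r | s | 7

yes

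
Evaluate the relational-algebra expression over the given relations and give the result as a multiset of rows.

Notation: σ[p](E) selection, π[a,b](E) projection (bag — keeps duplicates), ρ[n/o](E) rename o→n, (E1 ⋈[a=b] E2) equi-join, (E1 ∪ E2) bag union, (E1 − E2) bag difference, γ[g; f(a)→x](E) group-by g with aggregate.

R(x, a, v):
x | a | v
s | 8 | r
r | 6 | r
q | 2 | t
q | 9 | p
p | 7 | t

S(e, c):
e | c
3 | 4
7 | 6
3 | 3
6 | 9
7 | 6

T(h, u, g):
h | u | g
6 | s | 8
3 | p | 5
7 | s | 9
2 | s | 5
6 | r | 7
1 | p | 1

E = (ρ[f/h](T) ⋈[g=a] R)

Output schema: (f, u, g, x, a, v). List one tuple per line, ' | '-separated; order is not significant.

Per-node cardinality:
  T → 6
  ρ[f/h](T) → 6
  R → 5
  (ρ[f/h](T) ⋈[g=a] R) → 3

== RESULT ==
f | u | g | x | a | v
6 | r | 7 | p | 7 | t
6 | s | 8 | s | 8 | r
7 | s | 9 | q | 9 | p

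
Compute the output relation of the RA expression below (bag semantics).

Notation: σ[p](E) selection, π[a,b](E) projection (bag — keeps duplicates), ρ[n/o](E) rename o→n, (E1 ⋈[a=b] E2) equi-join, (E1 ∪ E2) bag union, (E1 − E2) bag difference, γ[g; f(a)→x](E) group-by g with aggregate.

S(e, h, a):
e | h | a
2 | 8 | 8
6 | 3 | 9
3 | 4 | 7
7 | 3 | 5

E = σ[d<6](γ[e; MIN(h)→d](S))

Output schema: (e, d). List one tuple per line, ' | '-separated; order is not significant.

Stepwise |·|:
  S → 4
  γ[e; MIN(h)→d](S) → 4
  σ[d<6](γ[e; MIN(h)→d](S)) → 3

== RESULT ==
e | d
3 | 4
6 | 3
7 | 3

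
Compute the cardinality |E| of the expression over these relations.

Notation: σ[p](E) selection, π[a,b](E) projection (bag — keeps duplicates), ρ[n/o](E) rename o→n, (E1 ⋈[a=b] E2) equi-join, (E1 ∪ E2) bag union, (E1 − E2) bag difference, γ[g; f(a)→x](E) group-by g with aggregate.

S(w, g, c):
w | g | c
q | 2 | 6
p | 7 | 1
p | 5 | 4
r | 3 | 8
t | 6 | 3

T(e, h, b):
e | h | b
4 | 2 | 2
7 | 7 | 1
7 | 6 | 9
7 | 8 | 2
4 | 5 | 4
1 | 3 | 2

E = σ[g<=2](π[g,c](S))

Per-node cardinality:
  S → 5
  π[g,c](S) → 5
  σ[g<=2](π[g,c](S)) → 1

|E| = 1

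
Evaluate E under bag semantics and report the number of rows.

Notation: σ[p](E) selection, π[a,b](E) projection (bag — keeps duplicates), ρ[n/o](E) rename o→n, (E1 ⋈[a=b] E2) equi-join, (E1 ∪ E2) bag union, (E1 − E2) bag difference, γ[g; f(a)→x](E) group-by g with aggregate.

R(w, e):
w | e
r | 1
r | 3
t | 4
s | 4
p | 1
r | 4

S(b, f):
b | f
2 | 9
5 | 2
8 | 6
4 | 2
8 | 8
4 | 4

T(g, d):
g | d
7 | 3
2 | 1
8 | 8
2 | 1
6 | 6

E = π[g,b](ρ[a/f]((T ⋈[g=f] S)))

Subexpression sizes:
  T → 5
  S → 6
  (T ⋈[g=f] S) → 6
  ρ[a/f]((T ⋈[g=f] S)) → 6
  π[g,b](ρ[a/f]((T ⋈[g=f] S))) → 6

|E| = 6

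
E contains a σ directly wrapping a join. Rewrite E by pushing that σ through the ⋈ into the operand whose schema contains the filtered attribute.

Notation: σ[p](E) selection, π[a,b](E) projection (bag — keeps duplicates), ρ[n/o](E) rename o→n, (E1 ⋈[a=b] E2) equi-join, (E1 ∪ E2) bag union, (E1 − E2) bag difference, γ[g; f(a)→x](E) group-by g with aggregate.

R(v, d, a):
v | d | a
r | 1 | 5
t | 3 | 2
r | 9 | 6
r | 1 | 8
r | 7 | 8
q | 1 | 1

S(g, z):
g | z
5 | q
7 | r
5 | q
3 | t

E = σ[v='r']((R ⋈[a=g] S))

σ filters on v, owned by the left side.
E' = (σ[v='r'](R) ⋈[a=g] S)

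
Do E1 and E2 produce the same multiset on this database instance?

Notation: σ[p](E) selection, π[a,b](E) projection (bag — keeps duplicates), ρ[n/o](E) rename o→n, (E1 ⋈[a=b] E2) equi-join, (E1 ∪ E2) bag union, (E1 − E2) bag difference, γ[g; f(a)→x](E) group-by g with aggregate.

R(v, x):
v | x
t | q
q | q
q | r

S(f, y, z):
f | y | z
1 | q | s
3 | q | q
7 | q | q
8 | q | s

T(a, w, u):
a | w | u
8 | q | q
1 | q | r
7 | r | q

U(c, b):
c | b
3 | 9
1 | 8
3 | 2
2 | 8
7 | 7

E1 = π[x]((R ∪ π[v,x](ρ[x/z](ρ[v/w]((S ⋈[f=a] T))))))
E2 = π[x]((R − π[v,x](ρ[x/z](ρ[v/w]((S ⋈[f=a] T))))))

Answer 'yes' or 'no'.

E1 subexpression sizes:
  R → 3
  S → 4
  T → 3
  (S ⋈[f=a] T) → 3
  ρ[v/w]((S ⋈[f=a] T)) → 3
  ρ[x/z](ρ[v/w]((S ⋈[f=a] T))) → 3
  π[v,x](ρ[x/z](ρ[v/w]((S ⋈[f=a] T)))) → 3
  (R ∪ π[v,x](ρ[x/z](ρ[v/w]((S ⋈[f=a] T))))) → 6
  π[x]((R ∪ π[v,x](ρ[x/z](ρ[v/w]((S ⋈[f=a] T)))))) → 6
E2 subexpression sizes:
  R → 3
  S → 4
  T → 3
  (S ⋈[f=a] T) → 3
  ρ[v/w]((S ⋈[f=a] T)) → 3
  ρ[x/z](ρ[v/w]((S ⋈[f=a] T))) → 3
  π[v,x](ρ[x/z](ρ[v/w]((S ⋈[f=a] T)))) → 3
  (R − π[v,x](ρ[x/z](ρ[v/w]((S ⋈[f=a] T))))) → 3
  π[x]((R − π[v,x](ρ[x/z](ρ[v/w]((S ⋈[f=a] T)))))) → 3

E1 result:
x
q
q
q
r
s
s
E2 result:
x
q
q
r
Witness: ('s',) appears 2× in E1 but 0× in E2.

no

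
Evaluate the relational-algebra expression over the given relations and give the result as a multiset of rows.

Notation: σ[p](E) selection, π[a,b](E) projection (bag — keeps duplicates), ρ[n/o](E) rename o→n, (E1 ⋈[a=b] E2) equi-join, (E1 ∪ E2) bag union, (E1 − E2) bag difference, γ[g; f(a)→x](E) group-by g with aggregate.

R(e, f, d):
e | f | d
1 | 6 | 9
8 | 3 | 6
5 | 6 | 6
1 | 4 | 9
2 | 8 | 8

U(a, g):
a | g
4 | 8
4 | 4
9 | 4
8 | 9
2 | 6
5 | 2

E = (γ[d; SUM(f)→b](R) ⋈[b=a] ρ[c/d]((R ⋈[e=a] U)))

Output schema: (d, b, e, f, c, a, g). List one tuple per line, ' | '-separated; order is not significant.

Row counts bottom-up:
  R → 5
  γ[d; SUM(f)→b](R) → 3
  R → 5
  U → 6
  (R ⋈[e=a] U) → 3
  ρ[c/d]((R ⋈[e=a] U)) → 3
  (γ[d; SUM(f)→b](R) ⋈[b=a] ρ[c/d]((R ⋈[e=a] U))) → 1

== RESULT ==
d | b | e | f | c | a | g
8 | 8 | 8 | 3 | 6 | 8 | 9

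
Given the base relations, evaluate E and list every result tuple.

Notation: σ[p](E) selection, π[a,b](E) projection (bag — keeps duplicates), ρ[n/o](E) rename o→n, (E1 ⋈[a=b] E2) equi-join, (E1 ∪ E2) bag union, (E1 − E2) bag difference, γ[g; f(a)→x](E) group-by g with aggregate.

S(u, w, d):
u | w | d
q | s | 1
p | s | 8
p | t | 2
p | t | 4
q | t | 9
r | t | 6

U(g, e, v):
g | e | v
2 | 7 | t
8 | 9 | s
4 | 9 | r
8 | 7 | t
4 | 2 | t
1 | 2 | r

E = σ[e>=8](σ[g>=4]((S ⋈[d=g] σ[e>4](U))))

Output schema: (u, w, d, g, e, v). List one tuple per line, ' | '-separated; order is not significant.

Row counts bottom-up:
  S → 6
  U → 6
  σ[e>4](U) → 4
  (S ⋈[d=g] σ[e>4](U)) → 4
  σ[g>=4]((S ⋈[d=g] σ[e>4](U))) → 3
  σ[e>=8](σ[g>=4]((S ⋈[d=g] σ[e>4](U)))) → 2

== RESULT ==
u | w | d | g | e | v
p | s | 8 | 8 | 9 | s
p | t | 4 | 4 | 9 | r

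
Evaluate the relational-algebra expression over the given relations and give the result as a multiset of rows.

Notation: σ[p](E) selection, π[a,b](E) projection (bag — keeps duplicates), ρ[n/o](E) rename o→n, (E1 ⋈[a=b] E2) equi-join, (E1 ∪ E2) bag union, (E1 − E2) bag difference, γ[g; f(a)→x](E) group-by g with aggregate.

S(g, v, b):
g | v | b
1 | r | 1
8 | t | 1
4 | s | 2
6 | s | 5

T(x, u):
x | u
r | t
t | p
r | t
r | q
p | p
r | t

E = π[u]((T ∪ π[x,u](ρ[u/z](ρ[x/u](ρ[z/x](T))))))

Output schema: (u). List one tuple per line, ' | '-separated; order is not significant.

Stepwise |·|:
  T → 6
  T → 6
  ρ[z/x](T) → 6
  ρ[x/u](ρ[z/x](T)) → 6
  ρ[u/z](ρ[x/u](ρ[z/x](T))) → 6
  π[x,u](ρ[u/z](ρ[x/u](ρ[z/x](T)))) → 6
  (T ∪ π[x,u](ρ[u/z](ρ[x/u](ρ[z/x](T))))) → 12
  π[u]((T ∪ π[x,u](ρ[u/z](ρ[x/u](ρ[z/x](T)))))) → 12

== RESULT ==
u
p
p
p
q
r
r
r
r
t
t
t
t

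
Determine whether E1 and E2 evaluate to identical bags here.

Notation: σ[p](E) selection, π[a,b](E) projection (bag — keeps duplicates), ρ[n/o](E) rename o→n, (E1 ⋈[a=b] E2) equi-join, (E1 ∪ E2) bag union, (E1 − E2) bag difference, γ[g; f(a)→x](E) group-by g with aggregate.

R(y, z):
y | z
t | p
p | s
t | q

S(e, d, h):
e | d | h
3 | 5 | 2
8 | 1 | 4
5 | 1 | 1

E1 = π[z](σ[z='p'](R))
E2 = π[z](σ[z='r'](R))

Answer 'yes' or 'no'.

E1 subexpression sizes:
  R → 3
  σ[z='p'](R) → 1
  π[z](σ[z='p'](R)) → 1
E2 subexpression sizes:
  R → 3
  σ[z='r'](R) → 0
  π[z](σ[z='r'](R)) → 0

E1 result:
z
p
E2 result:
z
(0 rows)
Witness: ('p',) appears 1× in E1 but 0× in E2.

no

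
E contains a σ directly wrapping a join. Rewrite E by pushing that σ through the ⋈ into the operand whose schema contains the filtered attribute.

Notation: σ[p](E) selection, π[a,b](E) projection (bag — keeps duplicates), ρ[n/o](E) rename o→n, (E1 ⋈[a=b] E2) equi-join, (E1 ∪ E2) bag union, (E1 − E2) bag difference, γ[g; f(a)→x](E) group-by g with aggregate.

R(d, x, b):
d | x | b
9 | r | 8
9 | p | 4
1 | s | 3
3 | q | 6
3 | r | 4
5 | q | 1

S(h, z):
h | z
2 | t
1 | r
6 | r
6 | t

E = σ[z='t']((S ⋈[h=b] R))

σ filters on z, owned by the left side.
E' = (σ[z='t'](S) ⋈[h=b] R)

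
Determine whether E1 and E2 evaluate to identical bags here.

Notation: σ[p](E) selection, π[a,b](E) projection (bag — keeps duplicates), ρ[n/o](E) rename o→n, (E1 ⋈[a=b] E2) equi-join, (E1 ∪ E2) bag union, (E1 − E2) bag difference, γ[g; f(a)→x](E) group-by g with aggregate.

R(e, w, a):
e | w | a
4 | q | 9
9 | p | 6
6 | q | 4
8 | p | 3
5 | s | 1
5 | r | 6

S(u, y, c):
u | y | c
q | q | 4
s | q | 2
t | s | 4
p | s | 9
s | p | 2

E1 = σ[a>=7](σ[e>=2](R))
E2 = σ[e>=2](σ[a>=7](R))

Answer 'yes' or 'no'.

E1 per-node cardinality:
  R → 6
  σ[e>=2](R) → 6
  σ[a>=7](σ[e>=2](R)) → 1
E2 per-node cardinality:
  R → 6
  σ[a>=7](R) → 1
  σ[e>=2](σ[a>=7](R)) → 1

E1 and E2 produce the same multiset:
e | w | a
4 | q | 9

yes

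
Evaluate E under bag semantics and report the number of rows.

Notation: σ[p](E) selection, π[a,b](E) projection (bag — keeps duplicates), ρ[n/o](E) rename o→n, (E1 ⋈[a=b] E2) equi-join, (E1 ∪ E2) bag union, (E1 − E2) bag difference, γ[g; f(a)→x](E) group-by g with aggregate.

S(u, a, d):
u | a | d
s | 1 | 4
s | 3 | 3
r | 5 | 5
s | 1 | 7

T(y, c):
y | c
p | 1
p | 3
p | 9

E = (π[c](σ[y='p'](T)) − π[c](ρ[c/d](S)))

Stepwise |·|:
  T → 3
  σ[y='p'](T) → 3
  π[c](σ[y='p'](T)) → 3
  S → 4
  ρ[c/d](S) → 4
  π[c](ρ[c/d](S)) → 4
  (π[c](σ[y='p'](T)) − π[c](ρ[c/d](S))) → 2

|E| = 2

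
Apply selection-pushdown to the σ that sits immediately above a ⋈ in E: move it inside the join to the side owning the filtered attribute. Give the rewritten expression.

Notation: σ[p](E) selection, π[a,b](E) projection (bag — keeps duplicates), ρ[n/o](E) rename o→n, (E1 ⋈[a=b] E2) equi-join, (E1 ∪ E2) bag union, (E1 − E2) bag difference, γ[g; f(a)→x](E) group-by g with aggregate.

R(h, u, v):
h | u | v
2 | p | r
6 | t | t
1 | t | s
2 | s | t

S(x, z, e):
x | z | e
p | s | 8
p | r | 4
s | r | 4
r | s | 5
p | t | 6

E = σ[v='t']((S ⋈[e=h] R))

σ filters on v, owned by the right side.
E' = (S ⋈[e=h] σ[v='t'](R))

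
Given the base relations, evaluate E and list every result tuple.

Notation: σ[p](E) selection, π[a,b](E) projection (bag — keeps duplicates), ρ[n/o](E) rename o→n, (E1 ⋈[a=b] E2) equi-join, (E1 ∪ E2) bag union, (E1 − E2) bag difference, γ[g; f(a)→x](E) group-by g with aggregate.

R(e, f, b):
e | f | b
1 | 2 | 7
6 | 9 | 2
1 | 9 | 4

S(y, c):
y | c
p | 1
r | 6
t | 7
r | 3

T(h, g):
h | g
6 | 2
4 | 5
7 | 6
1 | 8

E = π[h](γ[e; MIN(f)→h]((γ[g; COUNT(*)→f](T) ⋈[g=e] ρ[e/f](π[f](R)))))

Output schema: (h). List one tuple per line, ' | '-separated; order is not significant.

Subexpression sizes:
  T → 4
  γ[g; COUNT(*)→f](T) → 4
  R → 3
  π[f](R) → 3
  ρ[e/f](π[f](R)) → 3
  (γ[g; COUNT(*)→f](T) ⋈[g=e] ρ[e/f](π[f](R))) → 1
  γ[e; MIN(f)→h]((γ[g; COUNT(*)→f](T) ⋈[g=e] ρ[e/f](π[f](R)))) → 1
  π[h](γ[e; MIN(f)→h]((γ[g; COUNT(*)→f](T) ⋈[g=e] ρ[e/f](π[f](R))))) → 1

== RESULT ==
h
1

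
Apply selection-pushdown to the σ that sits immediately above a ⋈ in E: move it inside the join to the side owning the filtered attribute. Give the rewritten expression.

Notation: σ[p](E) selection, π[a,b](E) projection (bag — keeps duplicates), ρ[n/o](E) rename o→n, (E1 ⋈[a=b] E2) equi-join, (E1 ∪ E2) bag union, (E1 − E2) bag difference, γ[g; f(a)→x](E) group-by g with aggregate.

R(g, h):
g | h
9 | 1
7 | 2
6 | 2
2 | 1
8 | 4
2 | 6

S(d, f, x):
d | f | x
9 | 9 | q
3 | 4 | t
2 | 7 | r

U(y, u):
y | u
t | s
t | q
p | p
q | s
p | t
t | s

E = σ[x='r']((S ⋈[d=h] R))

σ filters on x, owned by the left side.
E' = (σ[x='r'](S) ⋈[d=h] R)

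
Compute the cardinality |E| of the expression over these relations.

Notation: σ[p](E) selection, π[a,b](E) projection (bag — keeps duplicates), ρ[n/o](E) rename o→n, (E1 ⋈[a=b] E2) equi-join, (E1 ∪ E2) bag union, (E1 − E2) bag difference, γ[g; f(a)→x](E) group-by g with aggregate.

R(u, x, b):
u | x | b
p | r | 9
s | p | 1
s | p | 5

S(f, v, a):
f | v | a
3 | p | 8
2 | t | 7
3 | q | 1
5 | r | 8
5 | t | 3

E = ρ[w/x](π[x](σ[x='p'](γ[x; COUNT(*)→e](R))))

Row counts bottom-up:
  R → 3
  γ[x; COUNT(*)→e](R) → 2
  σ[x='p'](γ[x; COUNT(*)→e](R)) → 1
  π[x](σ[x='p'](γ[x; COUNT(*)→e](R))) → 1
  ρ[w/x](π[x](σ[x='p'](γ[x; COUNT(*)→e](R)))) → 1

|E| = 1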